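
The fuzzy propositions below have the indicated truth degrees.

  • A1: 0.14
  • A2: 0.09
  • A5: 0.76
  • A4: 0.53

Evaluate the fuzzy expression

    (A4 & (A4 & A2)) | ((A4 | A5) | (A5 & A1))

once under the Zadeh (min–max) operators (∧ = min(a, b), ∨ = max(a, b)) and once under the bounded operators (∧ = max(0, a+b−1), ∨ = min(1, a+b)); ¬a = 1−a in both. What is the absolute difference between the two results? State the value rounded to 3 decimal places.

0.240

Under Zadeh (min–max):
  A4 & A2 = min(a, b) on (0.53, 0.09) = 0.09
  A4 & (A4 & A2) = min(a, b) on (0.53, 0.09) = 0.09
  A4 | A5 = max(a, b) on (0.53, 0.76) = 0.76
  A5 & A1 = min(a, b) on (0.76, 0.14) = 0.14
  (A4 | A5) | (A5 & A1) = max(a, b) on (0.76, 0.14) = 0.76
  (A4 & (A4 & A2)) | ((A4 | A5) | (A5 & A1)) = max(a, b) on (0.09, 0.76) = 0.76
  → value = 0.7600
Under bounded:
  A4 & A2 = max(0, a+b−1) on (0.53, 0.09) = 0.00
  A4 & (A4 & A2) = max(0, a+b−1) on (0.53, 0.00) = 0.00
  A4 | A5 = min(1, a+b) on (0.53, 0.76) = 1.00
  A5 & A1 = max(0, a+b−1) on (0.76, 0.14) = 0.00
  (A4 | A5) | (A5 & A1) = min(1, a+b) on (1.00, 0.00) = 1.00
  (A4 & (A4 & A2)) | ((A4 | A5) | (A5 & A1)) = min(1, a+b) on (0.00, 1.00) = 1.00
  → value = 1.0000
|0.7600 − 1.0000| = 0.240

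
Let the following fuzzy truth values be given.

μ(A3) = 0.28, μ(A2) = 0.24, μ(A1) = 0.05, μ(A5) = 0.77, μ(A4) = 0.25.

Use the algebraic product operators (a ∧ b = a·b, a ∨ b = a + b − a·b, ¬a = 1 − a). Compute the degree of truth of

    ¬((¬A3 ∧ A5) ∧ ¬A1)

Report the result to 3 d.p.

¬A3 = 1 − 0.2800 = 0.7200
¬A3 ∧ A5 = a·b on (0.7200, 0.7700) = 0.5544
¬A1 = 1 − 0.0500 = 0.9500
(¬A3 ∧ A5) ∧ ¬A1 = a·b on (0.5544, 0.9500) = 0.5267
¬((¬A3 ∧ A5) ∧ ¬A1) = 1 − 0.5267 = 0.4733

0.473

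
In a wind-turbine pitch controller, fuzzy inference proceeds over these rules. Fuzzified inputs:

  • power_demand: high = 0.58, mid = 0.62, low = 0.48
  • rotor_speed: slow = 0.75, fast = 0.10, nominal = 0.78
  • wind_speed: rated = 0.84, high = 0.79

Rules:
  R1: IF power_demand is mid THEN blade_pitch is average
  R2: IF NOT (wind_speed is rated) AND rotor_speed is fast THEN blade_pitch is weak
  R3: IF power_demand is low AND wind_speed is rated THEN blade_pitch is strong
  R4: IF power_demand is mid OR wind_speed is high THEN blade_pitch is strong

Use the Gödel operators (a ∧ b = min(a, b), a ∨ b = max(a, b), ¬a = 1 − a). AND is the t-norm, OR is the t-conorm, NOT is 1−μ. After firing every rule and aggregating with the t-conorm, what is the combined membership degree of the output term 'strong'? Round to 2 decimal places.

R1: mid=0.62 → w = 0.62
R2: ¬rated=1−0.84=0.16, fast=0.10; AND[min(a, b)] → w = 0.10
R3: low=0.48, rated=0.84; AND[min(a, b)] → w = 0.48
R4: mid=0.62, high=0.79; OR[max(a, b)] → w = 0.79
Rules with consequent 'strong': {R3, R4} → strengths 0.48, 0.79
Aggregate via t-conorm [max(a, b)]: 0.79

0.79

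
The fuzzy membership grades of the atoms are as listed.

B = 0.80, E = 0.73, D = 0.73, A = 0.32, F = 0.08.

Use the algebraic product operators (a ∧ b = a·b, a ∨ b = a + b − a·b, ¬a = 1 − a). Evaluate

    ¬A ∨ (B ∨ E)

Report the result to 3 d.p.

0.983

¬A = 1 − 0.3200 = 0.6800
B ∨ E = a + b − a·b on (0.8000, 0.7300) = 0.9460
¬A ∨ (B ∨ E) = a + b − a·b on (0.6800, 0.9460) = 0.9827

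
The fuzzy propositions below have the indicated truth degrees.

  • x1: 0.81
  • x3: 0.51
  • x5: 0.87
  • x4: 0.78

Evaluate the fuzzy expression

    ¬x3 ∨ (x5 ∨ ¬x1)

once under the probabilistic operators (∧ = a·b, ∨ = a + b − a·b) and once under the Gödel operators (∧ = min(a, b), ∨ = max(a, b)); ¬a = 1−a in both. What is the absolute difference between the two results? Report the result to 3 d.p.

0.076

Under probabilistic:
  ¬x3 = 1 − 0.5100 = 0.4900
  ¬x1 = 1 − 0.8100 = 0.1900
  x5 ∨ ¬x1 = a + b − a·b on (0.8700, 0.1900) = 0.8947
  ¬x3 ∨ (x5 ∨ ¬x1) = a + b − a·b on (0.4900, 0.8947) = 0.9463
  → value = 0.9463
Under Gödel:
  ¬x3 = 1 − 0.51 = 0.49
  ¬x1 = 1 − 0.81 = 0.19
  x5 ∨ ¬x1 = max(a, b) on (0.87, 0.19) = 0.87
  ¬x3 ∨ (x5 ∨ ¬x1) = max(a, b) on (0.49, 0.87) = 0.87
  → value = 0.8700
|0.9463 − 0.8700| = 0.076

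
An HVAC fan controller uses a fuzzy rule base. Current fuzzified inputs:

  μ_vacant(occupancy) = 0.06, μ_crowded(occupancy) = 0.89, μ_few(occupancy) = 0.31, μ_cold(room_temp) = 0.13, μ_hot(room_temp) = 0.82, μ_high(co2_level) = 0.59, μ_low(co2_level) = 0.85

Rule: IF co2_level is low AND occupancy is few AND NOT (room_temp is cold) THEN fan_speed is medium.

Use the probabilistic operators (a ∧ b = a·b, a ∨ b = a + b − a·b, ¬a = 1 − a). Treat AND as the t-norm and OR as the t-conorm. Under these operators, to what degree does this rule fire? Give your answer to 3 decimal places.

0.229

firing strength: low=0.85, few=0.31, ¬cold=1−0.13=0.87; AND[a·b] → w = 0.2292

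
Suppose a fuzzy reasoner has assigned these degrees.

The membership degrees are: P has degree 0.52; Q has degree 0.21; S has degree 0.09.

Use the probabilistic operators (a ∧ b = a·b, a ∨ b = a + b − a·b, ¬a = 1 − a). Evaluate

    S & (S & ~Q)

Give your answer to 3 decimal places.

~Q = 1 − 0.2100 = 0.7900
S & ~Q = a·b on (0.0900, 0.7900) = 0.0711
S & (S & ~Q) = a·b on (0.0900, 0.0711) = 0.0064

0.006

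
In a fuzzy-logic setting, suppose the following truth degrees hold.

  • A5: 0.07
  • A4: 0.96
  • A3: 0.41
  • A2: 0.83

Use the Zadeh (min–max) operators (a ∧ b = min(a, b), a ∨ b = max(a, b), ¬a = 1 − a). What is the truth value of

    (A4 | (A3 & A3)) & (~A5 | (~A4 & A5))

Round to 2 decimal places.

A3 & A3 = min(a, b) on (0.41, 0.41) = 0.41
A4 | (A3 & A3) = max(a, b) on (0.96, 0.41) = 0.96
~A5 = 1 − 0.07 = 0.93
~A4 = 1 − 0.96 = 0.04
~A4 & A5 = min(a, b) on (0.04, 0.07) = 0.04
~A5 | (~A4 & A5) = max(a, b) on (0.93, 0.04) = 0.93
(A4 | (A3 & A3)) & (~A5 | (~A4 & A5)) = min(a, b) on (0.96, 0.93) = 0.93

0.93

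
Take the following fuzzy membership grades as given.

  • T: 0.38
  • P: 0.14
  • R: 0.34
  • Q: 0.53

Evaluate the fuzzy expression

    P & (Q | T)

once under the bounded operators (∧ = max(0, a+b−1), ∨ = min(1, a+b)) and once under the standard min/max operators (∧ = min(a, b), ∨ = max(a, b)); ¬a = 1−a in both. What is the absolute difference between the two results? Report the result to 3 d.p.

0.090

Under bounded:
  Q | T = min(1, a+b) on (0.53, 0.38) = 0.91
  P & (Q | T) = max(0, a+b−1) on (0.14, 0.91) = 0.05
  → value = 0.0500
Under standard min/max:
  Q | T = max(a, b) on (0.53, 0.38) = 0.53
  P & (Q | T) = min(a, b) on (0.14, 0.53) = 0.14
  → value = 0.1400
|0.0500 − 0.1400| = 0.090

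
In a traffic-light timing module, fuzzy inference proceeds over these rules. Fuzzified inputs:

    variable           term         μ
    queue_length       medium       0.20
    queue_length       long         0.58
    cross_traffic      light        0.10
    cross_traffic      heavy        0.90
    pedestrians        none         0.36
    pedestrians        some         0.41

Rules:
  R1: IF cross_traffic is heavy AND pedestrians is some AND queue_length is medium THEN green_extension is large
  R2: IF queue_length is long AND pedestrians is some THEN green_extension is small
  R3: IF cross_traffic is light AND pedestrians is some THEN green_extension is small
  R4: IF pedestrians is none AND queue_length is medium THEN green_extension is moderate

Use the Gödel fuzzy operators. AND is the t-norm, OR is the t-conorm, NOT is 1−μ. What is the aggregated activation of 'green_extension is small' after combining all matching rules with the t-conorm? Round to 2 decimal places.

R1: heavy=0.90, some=0.41, medium=0.20; AND[min(a, b)] → w = 0.20
R2: long=0.58, some=0.41; AND[min(a, b)] → w = 0.41
R3: light=0.10, some=0.41; AND[min(a, b)] → w = 0.10
R4: none=0.36, medium=0.20; AND[min(a, b)] → w = 0.20
Rules with consequent 'small': {R2, R3} → strengths 0.41, 0.10
Aggregate via t-conorm [max(a, b)]: 0.41

0.41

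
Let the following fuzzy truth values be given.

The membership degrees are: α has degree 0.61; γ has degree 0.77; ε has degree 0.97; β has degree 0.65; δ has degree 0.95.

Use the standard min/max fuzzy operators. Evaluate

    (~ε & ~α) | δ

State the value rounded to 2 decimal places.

0.95

~ε = 1 − 0.97 = 0.03
~α = 1 − 0.61 = 0.39
~ε & ~α = min(a, b) on (0.03, 0.39) = 0.03
(~ε & ~α) | δ = max(a, b) on (0.03, 0.95) = 0.95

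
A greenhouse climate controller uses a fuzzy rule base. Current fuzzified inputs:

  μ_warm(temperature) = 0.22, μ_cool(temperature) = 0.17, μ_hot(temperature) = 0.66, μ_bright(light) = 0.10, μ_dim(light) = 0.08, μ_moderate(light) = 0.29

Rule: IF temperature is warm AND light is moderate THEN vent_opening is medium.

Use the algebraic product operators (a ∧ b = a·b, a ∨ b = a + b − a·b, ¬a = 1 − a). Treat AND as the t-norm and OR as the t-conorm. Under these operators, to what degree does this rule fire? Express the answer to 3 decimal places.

firing strength: warm=0.22, moderate=0.29; AND[a·b] → w = 0.0638

0.064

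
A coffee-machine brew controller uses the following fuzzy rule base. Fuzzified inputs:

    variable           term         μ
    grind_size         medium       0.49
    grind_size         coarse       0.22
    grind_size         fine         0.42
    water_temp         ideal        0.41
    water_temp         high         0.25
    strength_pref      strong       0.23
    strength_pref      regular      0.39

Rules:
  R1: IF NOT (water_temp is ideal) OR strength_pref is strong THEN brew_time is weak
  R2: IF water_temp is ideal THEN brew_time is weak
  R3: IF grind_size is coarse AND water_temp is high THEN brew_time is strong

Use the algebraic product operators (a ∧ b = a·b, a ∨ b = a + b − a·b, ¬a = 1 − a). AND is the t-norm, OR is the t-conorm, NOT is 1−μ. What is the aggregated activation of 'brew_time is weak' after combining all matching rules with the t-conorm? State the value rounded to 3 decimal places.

0.814

R1: ¬ideal=1−0.41=0.59, strong=0.23; OR[a + b − a·b] → w = 0.6843
R2: ideal=0.41 → w = 0.4100
R3: coarse=0.22, high=0.25; AND[a·b] → w = 0.0550
Rules with consequent 'weak': {R1, R2} → strengths 0.6843, 0.4100
Aggregate via t-conorm [a + b − a·b]: 0.8137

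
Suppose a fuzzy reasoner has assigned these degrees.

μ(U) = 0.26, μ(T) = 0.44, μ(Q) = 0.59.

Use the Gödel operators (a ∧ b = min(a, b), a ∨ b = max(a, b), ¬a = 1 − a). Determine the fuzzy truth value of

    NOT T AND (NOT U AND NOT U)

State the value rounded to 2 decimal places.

0.56

NOT T = 1 − 0.44 = 0.56
NOT U = 1 − 0.26 = 0.74
NOT U = 1 − 0.26 = 0.74
NOT U AND NOT U = min(a, b) on (0.74, 0.74) = 0.74
NOT T AND (NOT U AND NOT U) = min(a, b) on (0.56, 0.74) = 0.56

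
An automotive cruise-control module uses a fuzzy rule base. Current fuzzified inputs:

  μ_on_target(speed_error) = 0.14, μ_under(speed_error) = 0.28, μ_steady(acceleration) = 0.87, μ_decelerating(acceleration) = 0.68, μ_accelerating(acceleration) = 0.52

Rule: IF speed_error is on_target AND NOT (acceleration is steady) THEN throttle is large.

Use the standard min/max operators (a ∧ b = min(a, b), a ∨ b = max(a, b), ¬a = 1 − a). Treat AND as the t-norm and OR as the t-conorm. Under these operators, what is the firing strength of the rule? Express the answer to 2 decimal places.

0.13

firing strength: on_target=0.14, ¬steady=1−0.87=0.13; AND[min(a, b)] → w = 0.13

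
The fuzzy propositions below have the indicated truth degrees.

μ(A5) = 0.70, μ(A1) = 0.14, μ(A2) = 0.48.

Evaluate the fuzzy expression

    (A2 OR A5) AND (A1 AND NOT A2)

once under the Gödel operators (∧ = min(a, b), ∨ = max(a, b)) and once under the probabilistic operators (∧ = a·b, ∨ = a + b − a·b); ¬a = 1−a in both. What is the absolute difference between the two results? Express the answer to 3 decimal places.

0.079

Under Gödel:
  A2 OR A5 = max(a, b) on (0.48, 0.70) = 0.70
  NOT A2 = 1 − 0.48 = 0.52
  A1 AND NOT A2 = min(a, b) on (0.14, 0.52) = 0.14
  (A2 OR A5) AND (A1 AND NOT A2) = min(a, b) on (0.70, 0.14) = 0.14
  → value = 0.1400
Under probabilistic:
  A2 OR A5 = a + b − a·b on (0.4800, 0.7000) = 0.8440
  NOT A2 = 1 − 0.4800 = 0.5200
  A1 AND NOT A2 = a·b on (0.1400, 0.5200) = 0.0728
  (A2 OR A5) AND (A1 AND NOT A2) = a·b on (0.8440, 0.0728) = 0.0614
  → value = 0.0614
|0.1400 − 0.0614| = 0.079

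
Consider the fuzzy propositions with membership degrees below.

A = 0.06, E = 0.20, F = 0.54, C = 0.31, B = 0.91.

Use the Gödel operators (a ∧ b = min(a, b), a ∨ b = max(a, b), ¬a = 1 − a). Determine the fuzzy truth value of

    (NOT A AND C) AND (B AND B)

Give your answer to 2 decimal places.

0.31

NOT A = 1 − 0.06 = 0.94
NOT A AND C = min(a, b) on (0.94, 0.31) = 0.31
B AND B = min(a, b) on (0.91, 0.91) = 0.91
(NOT A AND C) AND (B AND B) = min(a, b) on (0.31, 0.91) = 0.31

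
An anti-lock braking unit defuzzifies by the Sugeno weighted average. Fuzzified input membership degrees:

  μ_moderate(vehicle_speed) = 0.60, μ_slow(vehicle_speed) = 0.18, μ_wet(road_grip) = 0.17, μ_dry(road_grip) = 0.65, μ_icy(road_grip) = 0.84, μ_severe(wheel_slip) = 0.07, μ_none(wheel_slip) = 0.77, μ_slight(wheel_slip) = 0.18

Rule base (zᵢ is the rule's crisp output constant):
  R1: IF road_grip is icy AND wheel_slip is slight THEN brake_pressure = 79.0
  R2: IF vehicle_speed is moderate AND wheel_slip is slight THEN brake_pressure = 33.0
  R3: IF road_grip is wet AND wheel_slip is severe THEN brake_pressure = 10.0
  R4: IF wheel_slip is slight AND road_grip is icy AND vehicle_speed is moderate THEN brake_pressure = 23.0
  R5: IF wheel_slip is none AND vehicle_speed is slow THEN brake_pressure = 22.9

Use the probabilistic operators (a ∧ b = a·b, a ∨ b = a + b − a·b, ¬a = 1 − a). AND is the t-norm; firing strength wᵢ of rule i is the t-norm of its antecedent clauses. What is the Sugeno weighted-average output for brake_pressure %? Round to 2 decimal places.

R1 (z=79.0): icy=0.84, slight=0.18; AND[a·b] → w = 0.1512
R2 (z=33.0): moderate=0.60, slight=0.18; AND[a·b] → w = 0.1080
R3 (z=10.0): wet=0.17, severe=0.07; AND[a·b] → w = 0.0119
R4 (z=23.0): slight=0.18, icy=0.84, moderate=0.60; AND[a·b] → w = 0.0907
R5 (z=22.9): none=0.77, slow=0.18; AND[a·b] → w = 0.1386
Weighted average = (0.1512·79.0 + 0.1080·33.0 + 0.0119·10.0 + 0.0907·23.0 + 0.1386·22.9) / (0.1512 + 0.1080 + 0.0119 + 0.0907 + 0.1386)
  = 20.8883 / 0.5004 = 41.74

41.74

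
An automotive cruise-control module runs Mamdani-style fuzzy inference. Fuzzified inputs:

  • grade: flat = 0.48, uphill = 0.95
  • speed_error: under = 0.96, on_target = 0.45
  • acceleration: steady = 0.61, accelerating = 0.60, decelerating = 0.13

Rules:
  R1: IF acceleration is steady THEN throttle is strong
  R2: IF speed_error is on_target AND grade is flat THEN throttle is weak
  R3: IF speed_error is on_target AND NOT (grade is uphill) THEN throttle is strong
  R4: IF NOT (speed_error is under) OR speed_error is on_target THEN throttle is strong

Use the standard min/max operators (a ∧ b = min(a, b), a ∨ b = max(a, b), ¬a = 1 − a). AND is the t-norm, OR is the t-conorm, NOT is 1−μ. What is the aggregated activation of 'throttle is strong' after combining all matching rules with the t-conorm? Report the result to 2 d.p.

0.61

R1: steady=0.61 → w = 0.61
R2: on_target=0.45, flat=0.48; AND[min(a, b)] → w = 0.45
R3: on_target=0.45, ¬uphill=1−0.95=0.05; AND[min(a, b)] → w = 0.05
R4: ¬under=1−0.96=0.04, on_target=0.45; OR[max(a, b)] → w = 0.45
Rules with consequent 'strong': {R1, R3, R4} → strengths 0.61, 0.05, 0.45
Aggregate via t-conorm [max(a, b)]: 0.61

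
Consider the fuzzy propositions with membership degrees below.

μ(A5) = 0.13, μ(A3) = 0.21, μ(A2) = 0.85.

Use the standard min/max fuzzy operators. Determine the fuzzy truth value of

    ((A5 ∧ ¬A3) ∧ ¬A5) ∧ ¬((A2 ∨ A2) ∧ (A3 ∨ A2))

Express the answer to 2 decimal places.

0.13

¬A3 = 1 − 0.21 = 0.79
A5 ∧ ¬A3 = min(a, b) on (0.13, 0.79) = 0.13
¬A5 = 1 − 0.13 = 0.87
(A5 ∧ ¬A3) ∧ ¬A5 = min(a, b) on (0.13, 0.87) = 0.13
A2 ∨ A2 = max(a, b) on (0.85, 0.85) = 0.85
A3 ∨ A2 = max(a, b) on (0.21, 0.85) = 0.85
(A2 ∨ A2) ∧ (A3 ∨ A2) = min(a, b) on (0.85, 0.85) = 0.85
¬((A2 ∨ A2) ∧ (A3 ∨ A2)) = 1 − 0.85 = 0.15
((A5 ∧ ¬A3) ∧ ¬A5) ∧ ¬((A2 ∨ A2) ∧ (A3 ∨ A2)) = min(a, b) on (0.13, 0.15) = 0.13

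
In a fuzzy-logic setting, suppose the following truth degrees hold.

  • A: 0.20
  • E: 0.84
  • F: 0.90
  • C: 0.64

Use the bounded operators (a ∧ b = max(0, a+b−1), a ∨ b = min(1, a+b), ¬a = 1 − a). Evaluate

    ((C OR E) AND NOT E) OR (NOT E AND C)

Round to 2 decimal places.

0.16

C OR E = min(1, a+b) on (0.64, 0.84) = 1.00
NOT E = 1 − 0.84 = 0.16
(C OR E) AND NOT E = max(0, a+b−1) on (1.00, 0.16) = 0.16
NOT E = 1 − 0.84 = 0.16
NOT E AND C = max(0, a+b−1) on (0.16, 0.64) = 0.00
((C OR E) AND NOT E) OR (NOT E AND C) = min(1, a+b) on (0.16, 0.00) = 0.16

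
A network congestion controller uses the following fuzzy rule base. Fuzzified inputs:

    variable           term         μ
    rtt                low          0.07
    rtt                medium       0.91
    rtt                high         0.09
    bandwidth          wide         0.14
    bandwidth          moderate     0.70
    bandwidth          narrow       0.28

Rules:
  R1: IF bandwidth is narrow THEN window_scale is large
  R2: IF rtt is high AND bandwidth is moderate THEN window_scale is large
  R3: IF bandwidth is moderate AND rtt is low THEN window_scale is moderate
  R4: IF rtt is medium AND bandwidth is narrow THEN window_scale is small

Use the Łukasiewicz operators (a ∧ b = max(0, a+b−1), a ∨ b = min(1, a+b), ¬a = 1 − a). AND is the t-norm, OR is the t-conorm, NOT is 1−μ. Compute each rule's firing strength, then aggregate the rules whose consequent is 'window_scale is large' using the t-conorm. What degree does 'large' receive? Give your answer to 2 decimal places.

R1: narrow=0.28 → w = 0.28
R2: high=0.09, moderate=0.70; AND[max(0, a+b−1)] → w = 0.00
R3: moderate=0.70, low=0.07; AND[max(0, a+b−1)] → w = 0.00
R4: medium=0.91, narrow=0.28; AND[max(0, a+b−1)] → w = 0.19
Rules with consequent 'large': {R1, R2} → strengths 0.28, 0.00
Aggregate via t-conorm [min(1, a+b)]: 0.28

0.28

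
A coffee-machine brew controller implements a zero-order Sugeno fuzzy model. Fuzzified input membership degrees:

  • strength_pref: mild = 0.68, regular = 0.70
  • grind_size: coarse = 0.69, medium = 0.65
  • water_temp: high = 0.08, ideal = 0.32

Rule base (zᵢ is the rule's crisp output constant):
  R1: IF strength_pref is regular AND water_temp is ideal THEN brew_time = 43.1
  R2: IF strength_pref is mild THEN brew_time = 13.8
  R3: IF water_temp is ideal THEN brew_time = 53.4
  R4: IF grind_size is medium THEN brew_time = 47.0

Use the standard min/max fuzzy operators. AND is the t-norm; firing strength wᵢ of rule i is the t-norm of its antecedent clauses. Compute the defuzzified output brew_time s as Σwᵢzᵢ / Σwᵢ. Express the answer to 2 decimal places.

35.95

R1 (z=43.1): regular=0.70, ideal=0.32; AND[min(a, b)] → w = 0.32
R2 (z=13.8): mild=0.68 → w = 0.68
R3 (z=53.4): ideal=0.32 → w = 0.32
R4 (z=47.0): medium=0.65 → w = 0.65
Weighted average = (0.32·43.1 + 0.68·13.8 + 0.32·53.4 + 0.65·47.0) / (0.32 + 0.68 + 0.32 + 0.65)
  = 70.8140 / 1.9700 = 35.95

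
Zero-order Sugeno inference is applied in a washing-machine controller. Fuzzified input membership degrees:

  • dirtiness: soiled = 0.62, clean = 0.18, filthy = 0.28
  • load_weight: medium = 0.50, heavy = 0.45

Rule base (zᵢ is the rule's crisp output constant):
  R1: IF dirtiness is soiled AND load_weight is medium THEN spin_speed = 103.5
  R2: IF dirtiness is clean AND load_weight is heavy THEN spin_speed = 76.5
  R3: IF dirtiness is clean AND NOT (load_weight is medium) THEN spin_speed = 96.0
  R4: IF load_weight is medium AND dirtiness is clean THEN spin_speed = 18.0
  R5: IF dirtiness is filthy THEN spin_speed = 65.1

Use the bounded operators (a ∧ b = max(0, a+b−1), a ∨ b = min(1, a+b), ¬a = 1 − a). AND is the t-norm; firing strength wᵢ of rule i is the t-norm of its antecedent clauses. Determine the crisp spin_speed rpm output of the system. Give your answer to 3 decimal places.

R1 (z=103.5): soiled=0.62, medium=0.50; AND[max(0, a+b−1)] → w = 0.12
R2 (z=76.5): clean=0.18, heavy=0.45; AND[max(0, a+b−1)] → w = 0.00
R3 (z=96.0): clean=0.18, ¬medium=1−0.50=0.50; AND[max(0, a+b−1)] → w = 0.00
R4 (z=18.0): medium=0.50, clean=0.18; AND[max(0, a+b−1)] → w = 0.00
R5 (z=65.1): filthy=0.28 → w = 0.28
Weighted average = (0.12·103.5 + 0.00·76.5 + 0.00·96.0 + 0.00·18.0 + 0.28·65.1) / (0.12 + 0.00 + 0.00 + 0.00 + 0.28)
  = 30.6480 / 0.4000 = 76.620

76.620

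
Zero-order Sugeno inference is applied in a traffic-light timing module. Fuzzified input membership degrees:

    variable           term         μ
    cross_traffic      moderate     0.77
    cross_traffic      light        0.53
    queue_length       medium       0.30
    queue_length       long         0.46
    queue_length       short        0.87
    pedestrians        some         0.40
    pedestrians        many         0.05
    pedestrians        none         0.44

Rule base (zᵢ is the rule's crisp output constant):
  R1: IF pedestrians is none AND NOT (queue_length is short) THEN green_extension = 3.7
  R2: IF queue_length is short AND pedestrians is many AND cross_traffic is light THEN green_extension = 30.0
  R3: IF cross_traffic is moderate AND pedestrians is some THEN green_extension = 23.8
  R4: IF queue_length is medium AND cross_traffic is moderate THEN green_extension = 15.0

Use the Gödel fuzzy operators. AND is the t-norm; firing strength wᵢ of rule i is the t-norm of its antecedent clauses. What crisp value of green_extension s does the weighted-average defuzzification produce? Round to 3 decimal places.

18.183

R1 (z=3.7): none=0.44, ¬short=1−0.87=0.13; AND[min(a, b)] → w = 0.13
R2 (z=30.0): short=0.87, many=0.05, light=0.53; AND[min(a, b)] → w = 0.05
R3 (z=23.8): moderate=0.77, some=0.40; AND[min(a, b)] → w = 0.40
R4 (z=15.0): medium=0.30, moderate=0.77; AND[min(a, b)] → w = 0.30
Weighted average = (0.13·3.7 + 0.05·30.0 + 0.40·23.8 + 0.30·15.0) / (0.13 + 0.05 + 0.40 + 0.30)
  = 16.0010 / 0.8800 = 18.183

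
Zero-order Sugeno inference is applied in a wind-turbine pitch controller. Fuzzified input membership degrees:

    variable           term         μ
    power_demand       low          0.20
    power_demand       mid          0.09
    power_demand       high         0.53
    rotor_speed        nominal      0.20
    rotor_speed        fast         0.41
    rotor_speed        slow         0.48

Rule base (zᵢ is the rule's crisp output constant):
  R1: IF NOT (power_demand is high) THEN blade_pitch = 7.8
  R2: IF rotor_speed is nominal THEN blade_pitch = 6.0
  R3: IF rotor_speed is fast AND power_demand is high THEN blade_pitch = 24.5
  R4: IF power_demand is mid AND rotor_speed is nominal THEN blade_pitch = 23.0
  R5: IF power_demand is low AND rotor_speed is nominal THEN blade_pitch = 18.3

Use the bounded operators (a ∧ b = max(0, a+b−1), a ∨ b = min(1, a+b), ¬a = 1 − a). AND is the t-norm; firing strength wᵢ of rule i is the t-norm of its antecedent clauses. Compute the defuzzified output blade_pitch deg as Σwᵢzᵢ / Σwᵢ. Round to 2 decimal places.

7.26

R1 (z=7.8): ¬high=1−0.53=0.47 → w = 0.47
R2 (z=6.0): nominal=0.20 → w = 0.20
R3 (z=24.5): fast=0.41, high=0.53; AND[max(0, a+b−1)] → w = 0.00
R4 (z=23.0): mid=0.09, nominal=0.20; AND[max(0, a+b−1)] → w = 0.00
R5 (z=18.3): low=0.20, nominal=0.20; AND[max(0, a+b−1)] → w = 0.00
Weighted average = (0.47·7.8 + 0.20·6.0 + 0.00·24.5 + 0.00·23.0 + 0.00·18.3) / (0.47 + 0.20 + 0.00 + 0.00 + 0.00)
  = 4.8660 / 0.6700 = 7.26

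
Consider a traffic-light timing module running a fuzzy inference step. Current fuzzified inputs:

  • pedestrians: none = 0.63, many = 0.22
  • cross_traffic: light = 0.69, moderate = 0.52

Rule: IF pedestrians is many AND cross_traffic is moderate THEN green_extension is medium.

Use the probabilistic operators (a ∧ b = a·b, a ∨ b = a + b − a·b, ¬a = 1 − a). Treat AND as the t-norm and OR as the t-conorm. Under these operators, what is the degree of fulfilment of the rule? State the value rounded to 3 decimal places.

firing strength: many=0.22, moderate=0.52; AND[a·b] → w = 0.1144

0.114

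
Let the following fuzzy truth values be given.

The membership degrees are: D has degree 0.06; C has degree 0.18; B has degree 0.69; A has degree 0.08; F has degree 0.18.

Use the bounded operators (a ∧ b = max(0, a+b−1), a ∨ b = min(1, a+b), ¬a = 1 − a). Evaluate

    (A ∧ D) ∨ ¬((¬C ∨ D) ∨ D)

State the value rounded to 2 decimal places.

0.06

A ∧ D = max(0, a+b−1) on (0.08, 0.06) = 0.00
¬C = 1 − 0.18 = 0.82
¬C ∨ D = min(1, a+b) on (0.82, 0.06) = 0.88
(¬C ∨ D) ∨ D = min(1, a+b) on (0.88, 0.06) = 0.94
¬((¬C ∨ D) ∨ D) = 1 − 0.94 = 0.06
(A ∧ D) ∨ ¬((¬C ∨ D) ∨ D) = min(1, a+b) on (0.00, 0.06) = 0.06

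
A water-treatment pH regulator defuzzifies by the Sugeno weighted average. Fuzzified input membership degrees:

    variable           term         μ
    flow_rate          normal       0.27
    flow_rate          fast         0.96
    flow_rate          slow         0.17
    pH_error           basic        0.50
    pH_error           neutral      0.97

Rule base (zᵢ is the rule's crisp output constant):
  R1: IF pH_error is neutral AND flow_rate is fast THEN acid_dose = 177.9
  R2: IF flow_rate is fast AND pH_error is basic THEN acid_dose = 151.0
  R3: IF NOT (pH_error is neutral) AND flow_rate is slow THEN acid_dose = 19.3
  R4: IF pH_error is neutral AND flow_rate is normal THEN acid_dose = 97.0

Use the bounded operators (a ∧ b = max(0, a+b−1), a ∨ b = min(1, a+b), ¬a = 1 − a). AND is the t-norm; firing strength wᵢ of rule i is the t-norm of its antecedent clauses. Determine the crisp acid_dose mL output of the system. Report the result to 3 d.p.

R1 (z=177.9): neutral=0.97, fast=0.96; AND[max(0, a+b−1)] → w = 0.93
R2 (z=151.0): fast=0.96, basic=0.50; AND[max(0, a+b−1)] → w = 0.46
R3 (z=19.3): ¬neutral=1−0.97=0.03, slow=0.17; AND[max(0, a+b−1)] → w = 0.00
R4 (z=97.0): neutral=0.97, normal=0.27; AND[max(0, a+b−1)] → w = 0.24
Weighted average = (0.93·177.9 + 0.46·151.0 + 0.00·19.3 + 0.24·97.0) / (0.93 + 0.46 + 0.00 + 0.24)
  = 258.1870 / 1.6300 = 158.397

158.397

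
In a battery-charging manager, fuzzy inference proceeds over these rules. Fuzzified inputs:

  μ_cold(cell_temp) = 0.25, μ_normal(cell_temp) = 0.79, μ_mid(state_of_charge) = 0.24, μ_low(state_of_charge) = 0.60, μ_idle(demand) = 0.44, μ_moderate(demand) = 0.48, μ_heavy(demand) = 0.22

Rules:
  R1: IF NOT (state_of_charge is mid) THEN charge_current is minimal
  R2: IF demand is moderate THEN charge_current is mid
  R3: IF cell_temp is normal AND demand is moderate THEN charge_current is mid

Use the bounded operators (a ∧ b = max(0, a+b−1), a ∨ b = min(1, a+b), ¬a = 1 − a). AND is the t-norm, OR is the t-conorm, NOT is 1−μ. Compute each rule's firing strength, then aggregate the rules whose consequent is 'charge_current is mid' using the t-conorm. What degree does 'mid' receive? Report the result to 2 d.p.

0.75

R1: ¬mid=1−0.24=0.76 → w = 0.76
R2: moderate=0.48 → w = 0.48
R3: normal=0.79, moderate=0.48; AND[max(0, a+b−1)] → w = 0.27
Rules with consequent 'mid': {R2, R3} → strengths 0.48, 0.27
Aggregate via t-conorm [min(1, a+b)]: 0.75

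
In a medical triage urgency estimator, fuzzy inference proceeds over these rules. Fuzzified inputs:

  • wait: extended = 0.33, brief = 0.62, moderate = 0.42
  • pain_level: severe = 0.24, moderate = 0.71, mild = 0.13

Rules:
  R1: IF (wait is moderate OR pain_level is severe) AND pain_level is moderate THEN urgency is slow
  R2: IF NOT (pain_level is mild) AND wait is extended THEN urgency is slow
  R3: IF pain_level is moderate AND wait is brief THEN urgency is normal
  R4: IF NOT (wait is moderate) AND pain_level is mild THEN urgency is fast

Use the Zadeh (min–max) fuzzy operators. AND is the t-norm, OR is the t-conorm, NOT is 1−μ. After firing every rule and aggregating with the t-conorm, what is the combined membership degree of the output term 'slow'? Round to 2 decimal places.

R1: (moderate=0.42 OR severe=0.24) = 0.42; AND[min(a, b)] with moderate=0.71 → w = 0.42
R2: ¬mild=1−0.13=0.87, extended=0.33; AND[min(a, b)] → w = 0.33
R3: moderate=0.71, brief=0.62; AND[min(a, b)] → w = 0.62
R4: ¬moderate=1−0.42=0.58, mild=0.13; AND[min(a, b)] → w = 0.13
Rules with consequent 'slow': {R1, R2} → strengths 0.42, 0.33
Aggregate via t-conorm [max(a, b)]: 0.42

0.42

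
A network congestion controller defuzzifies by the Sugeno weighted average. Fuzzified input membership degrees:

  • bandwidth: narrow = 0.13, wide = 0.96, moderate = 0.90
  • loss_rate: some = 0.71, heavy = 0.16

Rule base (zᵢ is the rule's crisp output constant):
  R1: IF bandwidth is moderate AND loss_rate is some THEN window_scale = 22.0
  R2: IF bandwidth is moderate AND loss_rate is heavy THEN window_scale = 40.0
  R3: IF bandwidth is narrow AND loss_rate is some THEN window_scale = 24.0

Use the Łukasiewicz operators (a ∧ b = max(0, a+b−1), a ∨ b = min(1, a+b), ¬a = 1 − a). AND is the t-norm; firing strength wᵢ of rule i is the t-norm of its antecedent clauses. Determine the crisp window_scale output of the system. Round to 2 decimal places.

23.61

R1 (z=22.0): moderate=0.90, some=0.71; AND[max(0, a+b−1)] → w = 0.61
R2 (z=40.0): moderate=0.90, heavy=0.16; AND[max(0, a+b−1)] → w = 0.06
R3 (z=24.0): narrow=0.13, some=0.71; AND[max(0, a+b−1)] → w = 0.00
Weighted average = (0.61·22.0 + 0.06·40.0 + 0.00·24.0) / (0.61 + 0.06 + 0.00)
  = 15.8200 / 0.6700 = 23.61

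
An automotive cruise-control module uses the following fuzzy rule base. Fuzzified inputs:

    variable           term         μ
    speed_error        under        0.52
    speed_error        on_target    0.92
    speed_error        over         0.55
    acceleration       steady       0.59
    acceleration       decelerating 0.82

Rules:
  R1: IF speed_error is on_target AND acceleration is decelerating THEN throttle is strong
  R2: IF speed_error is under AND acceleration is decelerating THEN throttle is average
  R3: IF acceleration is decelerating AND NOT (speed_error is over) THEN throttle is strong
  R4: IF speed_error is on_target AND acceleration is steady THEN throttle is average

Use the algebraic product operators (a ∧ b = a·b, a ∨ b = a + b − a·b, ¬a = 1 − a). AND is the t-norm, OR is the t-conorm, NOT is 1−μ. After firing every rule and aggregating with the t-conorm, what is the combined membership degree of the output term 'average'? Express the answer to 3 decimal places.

R1: on_target=0.92, decelerating=0.82; AND[a·b] → w = 0.7544
R2: under=0.52, decelerating=0.82; AND[a·b] → w = 0.4264
R3: decelerating=0.82, ¬over=1−0.55=0.45; AND[a·b] → w = 0.3690
R4: on_target=0.92, steady=0.59; AND[a·b] → w = 0.5428
Rules with consequent 'average': {R2, R4} → strengths 0.4264, 0.5428
Aggregate via t-conorm [a + b − a·b]: 0.7378

0.738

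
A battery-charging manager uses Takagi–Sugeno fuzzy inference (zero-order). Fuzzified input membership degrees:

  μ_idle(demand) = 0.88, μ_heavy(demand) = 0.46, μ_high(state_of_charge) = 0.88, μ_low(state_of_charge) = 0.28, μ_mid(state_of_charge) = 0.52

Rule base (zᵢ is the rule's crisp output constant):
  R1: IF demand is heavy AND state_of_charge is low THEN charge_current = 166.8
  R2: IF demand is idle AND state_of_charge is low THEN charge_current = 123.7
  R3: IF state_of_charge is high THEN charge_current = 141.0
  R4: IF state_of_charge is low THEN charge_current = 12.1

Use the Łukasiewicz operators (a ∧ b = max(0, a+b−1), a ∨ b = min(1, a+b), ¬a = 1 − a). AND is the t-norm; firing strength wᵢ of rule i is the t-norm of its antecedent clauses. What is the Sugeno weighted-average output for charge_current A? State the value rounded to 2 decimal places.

111.56

R1 (z=166.8): heavy=0.46, low=0.28; AND[max(0, a+b−1)] → w = 0.00
R2 (z=123.7): idle=0.88, low=0.28; AND[max(0, a+b−1)] → w = 0.16
R3 (z=141.0): high=0.88 → w = 0.88
R4 (z=12.1): low=0.28 → w = 0.28
Weighted average = (0.00·166.8 + 0.16·123.7 + 0.88·141.0 + 0.28·12.1) / (0.00 + 0.16 + 0.88 + 0.28)
  = 147.2600 / 1.3200 = 111.56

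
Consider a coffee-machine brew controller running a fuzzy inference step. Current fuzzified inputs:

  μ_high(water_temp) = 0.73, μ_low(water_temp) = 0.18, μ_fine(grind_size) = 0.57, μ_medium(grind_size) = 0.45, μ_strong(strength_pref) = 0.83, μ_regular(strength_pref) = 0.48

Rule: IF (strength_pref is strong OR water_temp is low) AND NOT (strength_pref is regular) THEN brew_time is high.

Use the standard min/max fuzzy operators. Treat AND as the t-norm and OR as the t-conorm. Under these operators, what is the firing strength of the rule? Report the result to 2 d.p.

0.52

firing strength: (strong=0.83 OR low=0.18) = 0.83; AND[min(a, b)] with ¬regular=1−0.48=0.52 → w = 0.52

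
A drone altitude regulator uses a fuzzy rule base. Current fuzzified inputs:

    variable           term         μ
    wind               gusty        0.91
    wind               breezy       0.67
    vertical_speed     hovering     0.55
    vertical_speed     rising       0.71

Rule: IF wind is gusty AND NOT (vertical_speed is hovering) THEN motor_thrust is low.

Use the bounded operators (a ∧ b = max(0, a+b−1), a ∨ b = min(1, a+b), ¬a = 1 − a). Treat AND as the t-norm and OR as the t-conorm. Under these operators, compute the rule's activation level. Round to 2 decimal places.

0.36

firing strength: gusty=0.91, ¬hovering=1−0.55=0.45; AND[max(0, a+b−1)] → w = 0.36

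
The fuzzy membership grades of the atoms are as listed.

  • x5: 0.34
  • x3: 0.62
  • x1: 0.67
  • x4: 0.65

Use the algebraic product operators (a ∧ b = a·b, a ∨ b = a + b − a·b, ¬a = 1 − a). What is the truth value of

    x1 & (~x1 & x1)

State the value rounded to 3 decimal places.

~x1 = 1 − 0.6700 = 0.3300
~x1 & x1 = a·b on (0.3300, 0.6700) = 0.2211
x1 & (~x1 & x1) = a·b on (0.6700, 0.2211) = 0.1481

0.148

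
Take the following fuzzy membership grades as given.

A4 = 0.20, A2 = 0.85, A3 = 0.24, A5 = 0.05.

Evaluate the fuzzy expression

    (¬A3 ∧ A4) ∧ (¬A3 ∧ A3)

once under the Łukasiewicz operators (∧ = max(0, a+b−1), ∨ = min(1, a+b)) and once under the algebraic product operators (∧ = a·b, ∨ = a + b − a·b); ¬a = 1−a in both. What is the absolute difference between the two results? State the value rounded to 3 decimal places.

Under Łukasiewicz:
  ¬A3 = 1 − 0.24 = 0.76
  ¬A3 ∧ A4 = max(0, a+b−1) on (0.76, 0.20) = 0.00
  ¬A3 = 1 − 0.24 = 0.76
  ¬A3 ∧ A3 = max(0, a+b−1) on (0.76, 0.24) = 0.00
  (¬A3 ∧ A4) ∧ (¬A3 ∧ A3) = max(0, a+b−1) on (0.00, 0.00) = 0.00
  → value = 0.0000
Under algebraic product:
  ¬A3 = 1 − 0.2400 = 0.7600
  ¬A3 ∧ A4 = a·b on (0.7600, 0.2000) = 0.1520
  ¬A3 = 1 − 0.2400 = 0.7600
  ¬A3 ∧ A3 = a·b on (0.7600, 0.2400) = 0.1824
  (¬A3 ∧ A4) ∧ (¬A3 ∧ A3) = a·b on (0.1520, 0.1824) = 0.0277
  → value = 0.0277
|0.0000 − 0.0277| = 0.028

0.028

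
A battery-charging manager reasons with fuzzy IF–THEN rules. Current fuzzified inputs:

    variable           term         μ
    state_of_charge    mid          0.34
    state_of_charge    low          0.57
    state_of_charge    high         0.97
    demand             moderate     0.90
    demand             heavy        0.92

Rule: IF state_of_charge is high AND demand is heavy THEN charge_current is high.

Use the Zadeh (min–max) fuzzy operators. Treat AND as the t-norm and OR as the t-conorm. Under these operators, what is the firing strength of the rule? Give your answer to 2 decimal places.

0.92

firing strength: high=0.97, heavy=0.92; AND[min(a, b)] → w = 0.92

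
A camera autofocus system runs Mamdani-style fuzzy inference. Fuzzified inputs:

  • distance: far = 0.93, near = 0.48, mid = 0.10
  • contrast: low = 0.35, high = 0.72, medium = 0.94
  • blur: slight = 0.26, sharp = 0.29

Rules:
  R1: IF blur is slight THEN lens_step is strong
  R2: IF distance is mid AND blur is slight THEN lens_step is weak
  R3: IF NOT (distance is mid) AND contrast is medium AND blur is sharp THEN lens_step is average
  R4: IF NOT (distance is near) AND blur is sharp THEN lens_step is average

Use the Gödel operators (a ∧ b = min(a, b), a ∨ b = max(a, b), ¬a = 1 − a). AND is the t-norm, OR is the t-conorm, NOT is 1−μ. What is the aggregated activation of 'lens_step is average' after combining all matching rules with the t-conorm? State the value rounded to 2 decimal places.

0.29

R1: slight=0.26 → w = 0.26
R2: mid=0.10, slight=0.26; AND[min(a, b)] → w = 0.10
R3: ¬mid=1−0.10=0.90, medium=0.94, sharp=0.29; AND[min(a, b)] → w = 0.29
R4: ¬near=1−0.48=0.52, sharp=0.29; AND[min(a, b)] → w = 0.29
Rules with consequent 'average': {R3, R4} → strengths 0.29, 0.29
Aggregate via t-conorm [max(a, b)]: 0.29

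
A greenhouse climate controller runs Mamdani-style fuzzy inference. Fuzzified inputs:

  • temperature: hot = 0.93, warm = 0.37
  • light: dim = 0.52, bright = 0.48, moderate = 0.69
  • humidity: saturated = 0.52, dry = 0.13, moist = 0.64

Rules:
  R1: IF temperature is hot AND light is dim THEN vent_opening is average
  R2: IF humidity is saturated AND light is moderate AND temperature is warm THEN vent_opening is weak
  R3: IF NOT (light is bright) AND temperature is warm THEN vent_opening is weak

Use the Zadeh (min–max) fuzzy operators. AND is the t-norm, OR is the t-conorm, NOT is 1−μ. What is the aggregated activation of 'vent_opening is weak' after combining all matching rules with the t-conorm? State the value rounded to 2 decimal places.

R1: hot=0.93, dim=0.52; AND[min(a, b)] → w = 0.52
R2: saturated=0.52, moderate=0.69, warm=0.37; AND[min(a, b)] → w = 0.37
R3: ¬bright=1−0.48=0.52, warm=0.37; AND[min(a, b)] → w = 0.37
Rules with consequent 'weak': {R2, R3} → strengths 0.37, 0.37
Aggregate via t-conorm [max(a, b)]: 0.37

0.37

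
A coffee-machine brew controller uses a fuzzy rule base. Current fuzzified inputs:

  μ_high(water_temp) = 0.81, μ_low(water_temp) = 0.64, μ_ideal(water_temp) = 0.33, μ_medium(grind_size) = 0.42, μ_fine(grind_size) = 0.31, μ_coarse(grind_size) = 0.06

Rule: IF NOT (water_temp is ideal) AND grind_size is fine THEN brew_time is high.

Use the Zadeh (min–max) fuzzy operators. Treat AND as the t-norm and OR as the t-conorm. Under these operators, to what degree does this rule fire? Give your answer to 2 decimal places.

firing strength: ¬ideal=1−0.33=0.67, fine=0.31; AND[min(a, b)] → w = 0.31

0.31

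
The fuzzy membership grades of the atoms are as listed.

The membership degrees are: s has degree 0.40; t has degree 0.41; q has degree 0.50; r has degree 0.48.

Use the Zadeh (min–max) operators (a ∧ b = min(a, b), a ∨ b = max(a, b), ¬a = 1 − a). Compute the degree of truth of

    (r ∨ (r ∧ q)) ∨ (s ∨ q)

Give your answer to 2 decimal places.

0.50

r ∧ q = min(a, b) on (0.48, 0.50) = 0.48
r ∨ (r ∧ q) = max(a, b) on (0.48, 0.48) = 0.48
s ∨ q = max(a, b) on (0.40, 0.50) = 0.50
(r ∨ (r ∧ q)) ∨ (s ∨ q) = max(a, b) on (0.48, 0.50) = 0.50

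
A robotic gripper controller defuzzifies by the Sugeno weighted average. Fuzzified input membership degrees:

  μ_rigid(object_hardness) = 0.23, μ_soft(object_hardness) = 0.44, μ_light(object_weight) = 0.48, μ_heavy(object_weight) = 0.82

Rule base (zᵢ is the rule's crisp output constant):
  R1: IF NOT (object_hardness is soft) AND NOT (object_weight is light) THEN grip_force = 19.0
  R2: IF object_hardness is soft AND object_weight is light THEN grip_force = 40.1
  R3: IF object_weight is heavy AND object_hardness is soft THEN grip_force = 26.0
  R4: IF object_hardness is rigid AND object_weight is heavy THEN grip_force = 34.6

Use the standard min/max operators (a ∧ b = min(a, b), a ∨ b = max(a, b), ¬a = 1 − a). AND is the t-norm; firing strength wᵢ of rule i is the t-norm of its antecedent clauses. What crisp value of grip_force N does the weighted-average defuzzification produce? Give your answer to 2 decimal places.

28.79

R1 (z=19.0): ¬soft=1−0.44=0.56, ¬light=1−0.48=0.52; AND[min(a, b)] → w = 0.52
R2 (z=40.1): soft=0.44, light=0.48; AND[min(a, b)] → w = 0.44
R3 (z=26.0): heavy=0.82, soft=0.44; AND[min(a, b)] → w = 0.44
R4 (z=34.6): rigid=0.23, heavy=0.82; AND[min(a, b)] → w = 0.23
Weighted average = (0.52·19.0 + 0.44·40.1 + 0.44·26.0 + 0.23·34.6) / (0.52 + 0.44 + 0.44 + 0.23)
  = 46.9220 / 1.6300 = 28.79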